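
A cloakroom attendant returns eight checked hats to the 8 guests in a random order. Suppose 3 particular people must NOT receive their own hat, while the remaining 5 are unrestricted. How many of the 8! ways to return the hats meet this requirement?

Let A_j be the event that the j-th constrained one is fixed. By inclusion-exclusion over the 3 events:
Σ_{j=0}^{3} (-1)^j C(3,j)(8-j)!
= C(3,0)·8! - C(3,1)·7! + C(3,2)·6! - C(3,3)·5!
= 40320 - 15120 + 2160 - 120
= 27240

27240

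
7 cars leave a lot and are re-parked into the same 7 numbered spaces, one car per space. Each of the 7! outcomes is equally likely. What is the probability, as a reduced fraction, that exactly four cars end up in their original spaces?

1/72

Favorable outcomes: C(7,4)·!3 = 35·2 = 70.
Total outcomes: 7! = 5040.
Probability = 70/5040 = 1/72.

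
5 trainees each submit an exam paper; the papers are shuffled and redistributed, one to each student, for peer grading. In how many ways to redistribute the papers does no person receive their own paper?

44

The number of derangements of 5 is !5 = Σ_{k=0}^{5} (-1)^k·5!/k!
= 5! - 5!/1! + 5!/2! - 5!/3! + 5!/4! - 5!/5!
= 120 - 120 + 60 - 20 + 5 - 1
= 44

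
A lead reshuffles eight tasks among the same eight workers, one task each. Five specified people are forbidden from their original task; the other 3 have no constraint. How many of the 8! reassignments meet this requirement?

21234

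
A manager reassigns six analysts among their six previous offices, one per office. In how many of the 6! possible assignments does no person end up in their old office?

!6 = 6! · Σ_{k=0}^{6} (-1)^k/k!
= 6! - 6!/1! + 6!/2! - 6!/3! + 6!/4! - 6!/5! + 6!/6!
= 720 - 720 + 360 - 120 + 30 - 6 + 1
= 265

265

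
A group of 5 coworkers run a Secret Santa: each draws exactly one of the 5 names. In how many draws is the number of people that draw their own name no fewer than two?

Sum C(5,i)·!(5-i) for i = 2..5:
  i=2: C(5,2)·!3 = 10·2 = 20
  i=3: C(5,3)·!2 = 10·1 = 10
  i=4: C(5,4)·!1 = 5·0 = 0
  i=5: C(5,5)·!0 = 1·1 = 1
Total = 31.

31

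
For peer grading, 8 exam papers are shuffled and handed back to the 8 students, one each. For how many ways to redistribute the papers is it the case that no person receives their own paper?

14833

Recurrence: !8 = 8·!7 + (-1)^8.
!8 = 8·1854 + 1 = 14833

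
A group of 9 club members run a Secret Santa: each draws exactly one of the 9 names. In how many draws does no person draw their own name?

133496

Recurrence: !9 = 9·!8 + (-1)^9.
!9 = 9·14833 - 1 = 133496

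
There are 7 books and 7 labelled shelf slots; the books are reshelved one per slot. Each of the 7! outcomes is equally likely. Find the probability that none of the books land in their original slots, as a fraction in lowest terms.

Favorable outcomes: !7 = 1854.
Total outcomes: 7! = 5040.
Probability = 1854/5040 = 103/280.

103/280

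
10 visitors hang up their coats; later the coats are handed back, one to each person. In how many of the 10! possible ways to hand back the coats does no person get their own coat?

1334961

The subfactorial !10 = [10!/e] (nearest integer).
10! = 3628800, and 3628800/e ≈ 1334960.92, so !10 = 1334961.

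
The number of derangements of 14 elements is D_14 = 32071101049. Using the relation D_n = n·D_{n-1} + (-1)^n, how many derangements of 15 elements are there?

D_15 = 15·32071101049 - 1 = 481066515734.

481066515734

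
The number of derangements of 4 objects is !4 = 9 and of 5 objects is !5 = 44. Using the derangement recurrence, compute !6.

265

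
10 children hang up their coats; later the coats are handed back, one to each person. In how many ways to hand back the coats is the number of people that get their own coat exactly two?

667485

Pick the 2 fixed positions: C(10,2) = 45 ways.
The other 8 form a derangement: !8 = 14833.
Total: 45 × 14833 = 667485.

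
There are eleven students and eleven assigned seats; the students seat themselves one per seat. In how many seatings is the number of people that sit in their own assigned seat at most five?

39893116

Sum C(11,i)·!(11-i) for i = 0..5:
  i=0: C(11,0)·!11 = 1·14684570 = 14684570
  i=1: C(11,1)·!10 = 11·1334961 = 14684571
  i=2: C(11,2)·!9 = 55·133496 = 7342280
  i=3: C(11,3)·!8 = 165·14833 = 2447445
  i=4: C(11,4)·!7 = 330·1854 = 611820
  i=5: C(11,5)·!6 = 462·265 = 122430
Total = 39893116.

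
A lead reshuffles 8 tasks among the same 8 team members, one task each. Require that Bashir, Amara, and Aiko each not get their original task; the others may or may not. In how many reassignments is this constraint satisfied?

27240

Let A_j be the event that the j-th constrained one is fixed. By inclusion-exclusion over the 3 events:
Σ_{j=0}^{3} (-1)^j C(3,j)(8-j)!
= C(3,0)·8! - C(3,1)·7! + C(3,2)·6! - C(3,3)·5!
= 40320 - 15120 + 2160 - 120
= 27240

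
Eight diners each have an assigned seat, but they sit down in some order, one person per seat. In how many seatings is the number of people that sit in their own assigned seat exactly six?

28

Pick the 6 fixed positions: C(8,6) = 28 ways.
The remaining 2 must be deranged: !2 = 1.
Total: 28 × 1 = 28.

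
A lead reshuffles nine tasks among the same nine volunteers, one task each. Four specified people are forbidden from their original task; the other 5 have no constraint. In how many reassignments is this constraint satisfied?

Inclusion-exclusion on the 4 forbidden self-matches:
Σ_{j=0}^{4} (-1)^j C(4,j)(9-j)!
= C(4,0)·9! - C(4,1)·8! + C(4,2)·7! - C(4,3)·6! + C(4,4)·5!
= 362880 - 161280 + 30240 - 2880 + 120
= 229080

229080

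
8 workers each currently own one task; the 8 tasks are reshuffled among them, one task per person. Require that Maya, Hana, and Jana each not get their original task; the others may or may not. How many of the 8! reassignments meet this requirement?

27240

Inclusion-exclusion on the 3 forbidden self-matches:
Σ_{j=0}^{3} (-1)^j C(3,j)(8-j)!
= C(3,0)·8! - C(3,1)·7! + C(3,2)·6! - C(3,3)·5!
= 40320 - 15120 + 2160 - 120
= 27240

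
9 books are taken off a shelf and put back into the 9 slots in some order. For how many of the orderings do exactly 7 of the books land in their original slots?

36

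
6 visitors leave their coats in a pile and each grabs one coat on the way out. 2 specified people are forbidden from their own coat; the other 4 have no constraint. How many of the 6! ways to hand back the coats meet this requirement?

504

Inclusion-exclusion on the 2 forbidden self-matches:
Σ_{j=0}^{2} (-1)^j C(2,j)(6-j)!
= C(2,0)·6! - C(2,1)·5! + C(2,2)·4!
= 720 - 240 + 24
= 504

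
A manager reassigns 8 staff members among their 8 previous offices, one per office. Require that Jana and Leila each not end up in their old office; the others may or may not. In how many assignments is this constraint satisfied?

30960

Inclusion-exclusion on the 2 forbidden self-matches:
Σ_{j=0}^{2} (-1)^j C(2,j)(8-j)!
= C(2,0)·8! - C(2,1)·7! + C(2,2)·6!
= 40320 - 10080 + 720
= 30960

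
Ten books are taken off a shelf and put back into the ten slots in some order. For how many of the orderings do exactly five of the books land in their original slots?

11088

Pick the 5 fixed positions: C(10,5) = 252 ways.
The other 5 form a derangement: !5 = 44.
Total: 252 × 44 = 11088.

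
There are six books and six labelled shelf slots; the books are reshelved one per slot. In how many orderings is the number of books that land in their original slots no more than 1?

529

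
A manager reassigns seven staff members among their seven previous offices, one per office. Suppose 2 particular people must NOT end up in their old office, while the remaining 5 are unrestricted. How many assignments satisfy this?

Let A_j be the event that the j-th constrained one is fixed. By inclusion-exclusion over the 2 events:
Σ_{j=0}^{2} (-1)^j C(2,j)(7-j)!
= C(2,0)·7! - C(2,1)·6! + C(2,2)·5!
= 5040 - 1440 + 120
= 3720

3720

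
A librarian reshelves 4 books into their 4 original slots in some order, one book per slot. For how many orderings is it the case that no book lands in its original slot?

!4 is the nearest integer to 4!/e.
4! = 24, and 24/e ≈ 8.83, so !4 = 9.

9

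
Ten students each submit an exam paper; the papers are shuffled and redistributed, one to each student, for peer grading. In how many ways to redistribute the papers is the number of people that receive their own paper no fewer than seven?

286

Sum C(10,i)·!(10-i) for i = 7..10:
  i=7: C(10,7)·!3 = 120·2 = 240
  i=8: C(10,8)·!2 = 45·1 = 45
  i=9: C(10,9)·!1 = 10·0 = 0
  i=10: C(10,10)·!0 = 1·1 = 1
Total = 286.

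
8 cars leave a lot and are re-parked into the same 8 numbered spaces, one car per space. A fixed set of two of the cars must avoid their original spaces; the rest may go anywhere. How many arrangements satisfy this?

30960

Let A_j be the event that the j-th constrained one is fixed. By inclusion-exclusion over the 2 events:
Σ_{j=0}^{2} (-1)^j C(2,j)(8-j)!
= C(2,0)·8! - C(2,1)·7! + C(2,2)·6!
= 40320 - 10080 + 720
= 30960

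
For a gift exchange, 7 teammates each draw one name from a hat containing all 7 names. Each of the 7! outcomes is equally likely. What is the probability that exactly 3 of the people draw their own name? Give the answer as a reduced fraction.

1/16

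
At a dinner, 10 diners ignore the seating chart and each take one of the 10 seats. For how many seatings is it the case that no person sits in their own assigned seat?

By inclusion-exclusion, !10 = Σ (-1)^k · 10!/k! for k=0..10
= 10! - 10!/1! + 10!/2! - 10!/3! + 10!/4! - 10!/5! + 10!/6! - 10!/7! + 10!/8! - 10!/9! + 10!/10!
= 3628800 - 3628800 + 1814400 - 604800 + 151200 - 30240 + 5040 - 720 + 90 - 10 + 1
= 1334961

1334961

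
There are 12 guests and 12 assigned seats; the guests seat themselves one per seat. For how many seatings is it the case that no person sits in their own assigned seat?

176214841

The number of derangements of 12 is !12 = Σ_{k=0}^{12} (-1)^k·12!/k!
= 12! - 12!/1! + 12!/2! - 12!/3! + 12!/4! - 12!/5! + 12!/6! - 12!/7! + 12!/8! - 12!/9! + 12!/10! - 12!/11! + 12!/12!
= 479001600 - 479001600 + 239500800 - 79833600 + 19958400 - 3991680 + 665280 - 95040 + 11880 - 1320 + 132 - 12 + 1
= 176214841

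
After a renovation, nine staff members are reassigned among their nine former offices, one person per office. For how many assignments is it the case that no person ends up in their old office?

133496

The number of derangements of 9 is !9 = Σ_{k=0}^{9} (-1)^k·9!/k!
= 9! - 9!/1! + 9!/2! - 9!/3! + 9!/4! - 9!/5! + 9!/6! - 9!/7! + 9!/8! - 9!/9!
= 362880 - 362880 + 181440 - 60480 + 15120 - 3024 + 504 - 72 + 9 - 1
= 133496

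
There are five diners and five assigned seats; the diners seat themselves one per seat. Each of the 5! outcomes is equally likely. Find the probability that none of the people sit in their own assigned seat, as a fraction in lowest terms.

Favorable outcomes: !5 = 44.
Total outcomes: 5! = 120.
Probability = 44/120 = 11/30.

11/30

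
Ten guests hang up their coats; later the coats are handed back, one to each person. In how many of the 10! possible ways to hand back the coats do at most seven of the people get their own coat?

# with exactly i fixed is C(10,i)·!(10-i); sum over i=0..7:
  i=0: C(10,0)·!10 = 1·1334961 = 1334961
  i=1: C(10,1)·!9 = 10·133496 = 1334960
  i=2: C(10,2)·!8 = 45·14833 = 667485
  i=3: C(10,3)·!7 = 120·1854 = 222480
  i=4: C(10,4)·!6 = 210·265 = 55650
  i=5: C(10,5)·!5 = 252·44 = 11088
  i=6: C(10,6)·!4 = 210·9 = 1890
  i=7: C(10,7)·!3 = 120·2 = 240
Total = 3628754.

3628754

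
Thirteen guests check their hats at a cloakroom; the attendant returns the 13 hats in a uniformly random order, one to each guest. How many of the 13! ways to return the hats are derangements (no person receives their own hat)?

2290792932

The number of derangements of 13 is !13 = Σ_{k=0}^{13} (-1)^k·13!/k!
= 13! - 13!/1! + 13!/2! - 13!/3! + 13!/4! - 13!/5! + 13!/6! - 13!/7! + 13!/8! - 13!/9! + 13!/10! - 13!/11! + 13!/12! - 13!/13!
= 6227020800 - 6227020800 + 3113510400 - 1037836800 + 259459200 - 51891840 + 8648640 - 1235520 + 154440 - 17160 + 1716 - 156 + 13 - 1
= 2290792932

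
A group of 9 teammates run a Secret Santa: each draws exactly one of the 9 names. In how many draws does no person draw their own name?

133496

!9 = 9! · Σ_{k=0}^{9} (-1)^k/k!
= 9! - 9!/1! + 9!/2! - 9!/3! + 9!/4! - 9!/5! + 9!/6! - 9!/7! + 9!/8! - 9!/9!
= 362880 - 362880 + 181440 - 60480 + 15120 - 3024 + 504 - 72 + 9 - 1
= 133496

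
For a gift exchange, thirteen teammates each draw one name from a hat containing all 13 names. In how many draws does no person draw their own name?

Use !n = n·!(n-1) + (-1)^n.
!13 = 13·176214841 - 1 = 2290792932

2290792932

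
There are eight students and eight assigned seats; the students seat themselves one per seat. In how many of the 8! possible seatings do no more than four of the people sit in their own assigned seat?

Sum C(8,i)·!(8-i) for i = 0..4:
  i=0: C(8,0)·!8 = 1·14833 = 14833
  i=1: C(8,1)·!7 = 8·1854 = 14832
  i=2: C(8,2)·!6 = 28·265 = 7420
  i=3: C(8,3)·!5 = 56·44 = 2464
  i=4: C(8,4)·!4 = 70·9 = 630
Total = 40179.

40179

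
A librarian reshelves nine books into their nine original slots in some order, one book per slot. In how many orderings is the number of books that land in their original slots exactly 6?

Pick the 6 fixed positions: C(9,6) = 84 ways.
The other 3 form a derangement: !3 = 2.
Total: 84 × 2 = 168.

168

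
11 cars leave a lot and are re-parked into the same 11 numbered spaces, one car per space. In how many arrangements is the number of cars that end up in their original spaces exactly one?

14684571

Choose which one of the 11 is fixed: C(11,1) = 11.
The other 10 form a derangement: !10 = 1334961.
Total: 11 × 1334961 = 14684571.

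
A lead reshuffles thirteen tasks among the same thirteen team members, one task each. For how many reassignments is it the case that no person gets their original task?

2290792932

The subfactorial !13 = [13!/e] (nearest integer).
13! = 6227020800, and 6227020800/e ≈ 2290792932.07, so !13 = 2290792932.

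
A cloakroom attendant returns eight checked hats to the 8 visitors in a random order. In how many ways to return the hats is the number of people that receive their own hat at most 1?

Sum C(8,i)·!(8-i) for i = 0..1:
  i=0: C(8,0)·!8 = 1·14833 = 14833
  i=1: C(8,1)·!7 = 8·1854 = 14832
Total = 29665.

29665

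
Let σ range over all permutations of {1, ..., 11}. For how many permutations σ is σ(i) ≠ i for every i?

14684570

The number of derangements of 11 is !11 = Σ_{k=0}^{11} (-1)^k·11!/k!
= 11! - 11!/1! + 11!/2! - 11!/3! + 11!/4! - 11!/5! + 11!/6! - 11!/7! + 11!/8! - 11!/9! + 11!/10! - 11!/11!
= 39916800 - 39916800 + 19958400 - 6652800 + 1663200 - 332640 + 55440 - 7920 + 990 - 110 + 11 - 1
= 14684570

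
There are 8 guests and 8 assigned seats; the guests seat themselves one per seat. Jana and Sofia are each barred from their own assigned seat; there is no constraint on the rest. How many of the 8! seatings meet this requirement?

30960

Let A_j be the event that the j-th constrained one is fixed. By inclusion-exclusion over the 2 events:
Σ_{j=0}^{2} (-1)^j C(2,j)(8-j)!
= C(2,0)·8! - C(2,1)·7! + C(2,2)·6!
= 40320 - 10080 + 720
= 30960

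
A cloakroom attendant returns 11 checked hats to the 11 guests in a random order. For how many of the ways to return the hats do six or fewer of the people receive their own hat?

Sum C(11,i)·!(11-i) for i = 0..6:
  i=0: C(11,0)·!11 = 1·14684570 = 14684570
  i=1: C(11,1)·!10 = 11·1334961 = 14684571
  i=2: C(11,2)·!9 = 55·133496 = 7342280
  i=3: C(11,3)·!8 = 165·14833 = 2447445
  i=4: C(11,4)·!7 = 330·1854 = 611820
  i=5: C(11,5)·!6 = 462·265 = 122430
  i=6: C(11,6)·!5 = 462·44 = 20328
Total = 39913444.

39913444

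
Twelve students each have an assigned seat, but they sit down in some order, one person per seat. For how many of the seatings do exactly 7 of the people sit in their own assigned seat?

34848

Choose which 7 of the 12 are fixed: C(12,7) = 792.
The remaining 5 must be deranged: !5 = 44.
Total: 792 × 44 = 34848.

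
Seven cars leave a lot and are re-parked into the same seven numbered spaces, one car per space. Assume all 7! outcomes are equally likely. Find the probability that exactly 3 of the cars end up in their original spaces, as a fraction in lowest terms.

1/16

Favorable outcomes: C(7,3)·!4 = 35·9 = 315.
Total outcomes: 7! = 5040.
Probability = 315/5040 = 1/16.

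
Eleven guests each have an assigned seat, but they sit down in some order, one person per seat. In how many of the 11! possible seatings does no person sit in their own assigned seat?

14684570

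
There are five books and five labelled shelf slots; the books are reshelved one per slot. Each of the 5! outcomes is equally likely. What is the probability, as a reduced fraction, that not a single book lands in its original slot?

Favorable outcomes: !5 = 44.
Total outcomes: 5! = 120.
Probability = 44/120 = 11/30.

11/30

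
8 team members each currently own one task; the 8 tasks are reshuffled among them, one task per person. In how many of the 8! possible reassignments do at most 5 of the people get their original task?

40291

# with exactly i fixed is C(8,i)·!(8-i); sum over i=0..5:
  i=0: C(8,0)·!8 = 1·14833 = 14833
  i=1: C(8,1)·!7 = 8·1854 = 14832
  i=2: C(8,2)·!6 = 28·265 = 7420
  i=3: C(8,3)·!5 = 56·44 = 2464
  i=4: C(8,4)·!4 = 70·9 = 630
  i=5: C(8,5)·!3 = 56·2 = 112
Total = 40291.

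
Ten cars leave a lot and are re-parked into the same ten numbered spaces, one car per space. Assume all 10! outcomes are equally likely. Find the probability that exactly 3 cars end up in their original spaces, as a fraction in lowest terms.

103/1680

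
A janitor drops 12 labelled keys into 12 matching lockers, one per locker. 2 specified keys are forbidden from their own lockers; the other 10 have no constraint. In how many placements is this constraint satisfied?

Inclusion-exclusion on the 2 forbidden self-matches:
Σ_{j=0}^{2} (-1)^j C(2,j)(12-j)!
= C(2,0)·12! - C(2,1)·11! + C(2,2)·10!
= 479001600 - 79833600 + 3628800
= 402796800

402796800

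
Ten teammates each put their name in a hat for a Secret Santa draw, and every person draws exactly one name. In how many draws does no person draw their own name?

1334961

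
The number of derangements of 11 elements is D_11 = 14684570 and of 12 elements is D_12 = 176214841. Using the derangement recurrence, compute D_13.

2290792932

D_13 = (13-1)·(D_12 + D_11) = 12·(176214841 + 14684570) = 12·190899411 = 2290792932.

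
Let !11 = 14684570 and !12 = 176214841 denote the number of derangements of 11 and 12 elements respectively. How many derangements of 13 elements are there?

2290792932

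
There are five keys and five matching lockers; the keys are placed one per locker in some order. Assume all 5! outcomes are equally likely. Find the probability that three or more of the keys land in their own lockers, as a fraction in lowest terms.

11/120

Favorable outcomes: Σ_{i≥3} C(5,i)·!(5-i) = 10·1 + 5·0 + 1·1 = 11.
Total outcomes: 5! = 120.
Probability = 11/120 = 11/120.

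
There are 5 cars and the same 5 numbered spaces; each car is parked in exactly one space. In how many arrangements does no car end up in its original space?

44

Use !n = n·!(n-1) + (-1)^n.
!5 = 5·9 - 1 = 44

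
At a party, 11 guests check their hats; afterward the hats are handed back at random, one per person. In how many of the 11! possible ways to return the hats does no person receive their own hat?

The subfactorial !11 = [11!/e] (nearest integer).
11! = 39916800, and 39916800/e ≈ 14684570.08, so !11 = 14684570.

14684570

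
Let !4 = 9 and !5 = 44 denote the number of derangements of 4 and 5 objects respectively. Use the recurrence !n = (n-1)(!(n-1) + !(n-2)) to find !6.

!6 = (6-1)·(!5 + !4) = 5·(44 + 9) = 5·53 = 265.

265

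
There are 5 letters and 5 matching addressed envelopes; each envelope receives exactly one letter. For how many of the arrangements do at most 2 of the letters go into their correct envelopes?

# with exactly i fixed is C(5,i)·!(5-i); sum over i=0..2:
  i=0: C(5,0)·!5 = 1·44 = 44
  i=1: C(5,1)·!4 = 5·9 = 45
  i=2: C(5,2)·!3 = 10·2 = 20
Total = 109.

109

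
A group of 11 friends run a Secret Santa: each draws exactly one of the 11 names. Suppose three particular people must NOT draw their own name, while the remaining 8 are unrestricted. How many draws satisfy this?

30078720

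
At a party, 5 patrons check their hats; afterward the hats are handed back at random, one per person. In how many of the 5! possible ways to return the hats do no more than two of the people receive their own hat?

109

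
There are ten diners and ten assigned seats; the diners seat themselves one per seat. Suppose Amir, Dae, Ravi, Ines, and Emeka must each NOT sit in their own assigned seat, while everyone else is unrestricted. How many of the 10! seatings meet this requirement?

2170680

Inclusion-exclusion on the 5 forbidden self-matches:
Σ_{j=0}^{5} (-1)^j C(5,j)(10-j)!
= C(5,0)·10! - C(5,1)·9! + C(5,2)·8! - C(5,3)·7! + C(5,4)·6! - C(5,5)·5!
= 3628800 - 1814400 + 403200 - 50400 + 3600 - 120
= 2170680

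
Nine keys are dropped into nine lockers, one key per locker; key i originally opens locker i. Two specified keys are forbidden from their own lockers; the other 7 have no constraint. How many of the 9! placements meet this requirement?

Let A_j be the event that the j-th constrained one is fixed. By inclusion-exclusion over the 2 events:
Σ_{j=0}^{2} (-1)^j C(2,j)(9-j)!
= C(2,0)·9! - C(2,1)·8! + C(2,2)·7!
= 362880 - 80640 + 5040
= 287280

287280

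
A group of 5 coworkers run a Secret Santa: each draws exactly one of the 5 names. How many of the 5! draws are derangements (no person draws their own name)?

44

Use !n = n·!(n-1) + (-1)^n.
!5 = 5·9 - 1 = 44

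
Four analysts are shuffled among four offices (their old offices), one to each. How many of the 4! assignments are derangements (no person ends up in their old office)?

The number of derangements of 4 is !4 = Σ_{k=0}^{4} (-1)^k·4!/k!
= 4! - 4!/1! + 4!/2! - 4!/3! + 4!/4!
= 24 - 24 + 12 - 4 + 1
= 9

9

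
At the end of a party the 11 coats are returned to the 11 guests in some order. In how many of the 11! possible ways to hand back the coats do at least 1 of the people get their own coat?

# with exactly i fixed is C(11,i)·!(11-i); sum over i=1..11:
  i=1: C(11,1)·!10 = 11·1334961 = 14684571
  i=2: C(11,2)·!9 = 55·133496 = 7342280
  i=3: C(11,3)·!8 = 165·14833 = 2447445
  i=4: C(11,4)·!7 = 330·1854 = 611820
  i=5: C(11,5)·!6 = 462·265 = 122430
  i=6: C(11,6)·!5 = 462·44 = 20328
  i=7: C(11,7)·!4 = 330·9 = 2970
  i=8: C(11,8)·!3 = 165·2 = 330
  i=9: C(11,9)·!2 = 55·1 = 55
  i=10: C(11,10)·!1 = 11·0 = 0
  i=11: C(11,11)·!0 = 1·1 = 1
Total = 25232230.

25232230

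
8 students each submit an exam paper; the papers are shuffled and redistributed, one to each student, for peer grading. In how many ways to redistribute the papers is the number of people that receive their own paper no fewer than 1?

25487

Sum C(8,i)·!(8-i) for i = 1..8:
  i=1: C(8,1)·!7 = 8·1854 = 14832
  i=2: C(8,2)·!6 = 28·265 = 7420
  i=3: C(8,3)·!5 = 56·44 = 2464
  i=4: C(8,4)·!4 = 70·9 = 630
  i=5: C(8,5)·!3 = 56·2 = 112
  i=6: C(8,6)·!2 = 28·1 = 28
  i=7: C(8,7)·!1 = 8·0 = 0
  i=8: C(8,8)·!0 = 1·1 = 1
Total = 25487.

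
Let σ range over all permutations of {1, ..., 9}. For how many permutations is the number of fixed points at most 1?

266993

# with exactly i fixed is C(9,i)·!(9-i); sum over i=0..1:
  i=0: C(9,0)·!9 = 1·133496 = 133496
  i=1: C(9,1)·!8 = 9·14833 = 133497
Total = 266993.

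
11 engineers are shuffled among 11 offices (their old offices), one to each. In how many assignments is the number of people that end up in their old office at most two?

36711421

Sum C(11,i)·!(11-i) for i = 0..2:
  i=0: C(11,0)·!11 = 1·14684570 = 14684570
  i=1: C(11,1)·!10 = 11·1334961 = 14684571
  i=2: C(11,2)·!9 = 55·133496 = 7342280
Total = 36711421.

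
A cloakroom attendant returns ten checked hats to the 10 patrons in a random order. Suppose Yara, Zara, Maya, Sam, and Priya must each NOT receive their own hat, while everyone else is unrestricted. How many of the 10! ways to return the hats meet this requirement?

Inclusion-exclusion on the 5 forbidden self-matches:
Σ_{j=0}^{5} (-1)^j C(5,j)(10-j)!
= C(5,0)·10! - C(5,1)·9! + C(5,2)·8! - C(5,3)·7! + C(5,4)·6! - C(5,5)·5!
= 3628800 - 1814400 + 403200 - 50400 + 3600 - 120
= 2170680

2170680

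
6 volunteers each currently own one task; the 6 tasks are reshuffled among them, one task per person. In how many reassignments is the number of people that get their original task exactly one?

Pick the single fixed position: C(6,1) = 6 ways.
The other 5 form a derangement: !5 = 44.
Total: 6 × 44 = 264.

264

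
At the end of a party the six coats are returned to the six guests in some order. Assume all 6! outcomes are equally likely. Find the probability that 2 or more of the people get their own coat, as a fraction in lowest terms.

191/720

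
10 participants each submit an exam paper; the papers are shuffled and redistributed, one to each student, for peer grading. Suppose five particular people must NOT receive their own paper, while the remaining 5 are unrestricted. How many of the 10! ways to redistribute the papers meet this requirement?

Inclusion-exclusion on the 5 forbidden self-matches:
Σ_{j=0}^{5} (-1)^j C(5,j)(10-j)!
= C(5,0)·10! - C(5,1)·9! + C(5,2)·8! - C(5,3)·7! + C(5,4)·6! - C(5,5)·5!
= 3628800 - 1814400 + 403200 - 50400 + 3600 - 120
= 2170680

2170680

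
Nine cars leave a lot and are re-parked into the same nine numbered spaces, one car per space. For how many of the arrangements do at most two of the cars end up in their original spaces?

Sum C(9,i)·!(9-i) for i = 0..2:
  i=0: C(9,0)·!9 = 1·133496 = 133496
  i=1: C(9,1)·!8 = 9·14833 = 133497
  i=2: C(9,2)·!7 = 36·1854 = 66744
Total = 333737.

333737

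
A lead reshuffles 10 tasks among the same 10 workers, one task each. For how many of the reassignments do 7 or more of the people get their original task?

286

# with exactly i fixed is C(10,i)·!(10-i); sum over i=7..10:
  i=7: C(10,7)·!3 = 120·2 = 240
  i=8: C(10,8)·!2 = 45·1 = 45
  i=9: C(10,9)·!1 = 10·0 = 0
  i=10: C(10,10)·!0 = 1·1 = 1
Total = 286.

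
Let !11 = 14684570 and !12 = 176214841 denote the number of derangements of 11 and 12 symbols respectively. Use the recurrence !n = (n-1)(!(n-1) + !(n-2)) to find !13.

2290792932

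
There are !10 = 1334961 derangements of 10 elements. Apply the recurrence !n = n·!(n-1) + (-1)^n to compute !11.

14684570

!11 = 11·1334961 - 1 = 14684570.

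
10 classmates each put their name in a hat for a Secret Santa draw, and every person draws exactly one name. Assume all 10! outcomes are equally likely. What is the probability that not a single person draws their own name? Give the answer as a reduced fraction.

Favorable outcomes: !10 = 1334961.
Total outcomes: 10! = 3628800.
Probability = 1334961/3628800 = 16481/44800.

16481/44800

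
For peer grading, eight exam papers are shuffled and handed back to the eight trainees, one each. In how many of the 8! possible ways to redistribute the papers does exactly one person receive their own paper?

Choose which one of the 8 is fixed: C(8,1) = 8.
The remaining 7 must be deranged: !7 = 1854.
Total: 8 × 1854 = 14832.

14832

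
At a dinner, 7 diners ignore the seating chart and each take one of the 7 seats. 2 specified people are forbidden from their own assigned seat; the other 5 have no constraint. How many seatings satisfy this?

Inclusion-exclusion on the 2 forbidden self-matches:
Σ_{j=0}^{2} (-1)^j C(2,j)(7-j)!
= C(2,0)·7! - C(2,1)·6! + C(2,2)·5!
= 5040 - 1440 + 120
= 3720

3720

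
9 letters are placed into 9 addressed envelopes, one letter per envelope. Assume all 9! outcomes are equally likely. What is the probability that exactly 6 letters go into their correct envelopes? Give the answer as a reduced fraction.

1/2160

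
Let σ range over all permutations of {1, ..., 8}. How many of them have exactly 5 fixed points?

Pick the 5 fixed positions: C(8,5) = 56 ways.
The remaining 3 must be deranged: !3 = 2.
Total: 56 × 2 = 112.

112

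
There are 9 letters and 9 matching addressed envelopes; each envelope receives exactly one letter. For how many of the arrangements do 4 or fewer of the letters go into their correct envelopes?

# with exactly i fixed is C(9,i)·!(9-i); sum over i=0..4:
  i=0: C(9,0)·!9 = 1·133496 = 133496
  i=1: C(9,1)·!8 = 9·14833 = 133497
  i=2: C(9,2)·!7 = 36·1854 = 66744
  i=3: C(9,3)·!6 = 84·265 = 22260
  i=4: C(9,4)·!5 = 126·44 = 5544
Total = 361541.

361541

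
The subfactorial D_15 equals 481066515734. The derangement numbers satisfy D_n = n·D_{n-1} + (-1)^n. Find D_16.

D_16 = 16·481066515734 + 1 = 7697064251745.

7697064251745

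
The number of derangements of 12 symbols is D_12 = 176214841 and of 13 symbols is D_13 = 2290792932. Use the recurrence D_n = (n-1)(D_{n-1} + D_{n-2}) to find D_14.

D_14 = (14-1)·(D_13 + D_12) = 13·(2290792932 + 176214841) = 13·2467007773 = 32071101049.

32071101049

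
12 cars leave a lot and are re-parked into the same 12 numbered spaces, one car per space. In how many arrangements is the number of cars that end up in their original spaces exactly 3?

29369120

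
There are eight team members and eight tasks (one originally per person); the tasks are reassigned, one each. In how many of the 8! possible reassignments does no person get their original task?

14833

The subfactorial !8 = [8!/e] (nearest integer).
8! = 40320, and 40320/e ≈ 14832.90, so !8 = 14833.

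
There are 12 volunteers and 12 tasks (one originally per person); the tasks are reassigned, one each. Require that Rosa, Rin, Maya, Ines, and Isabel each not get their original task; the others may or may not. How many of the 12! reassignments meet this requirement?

312273360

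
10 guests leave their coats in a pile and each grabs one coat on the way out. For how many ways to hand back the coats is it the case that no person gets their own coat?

Recurrence: !10 = 10·!9 + (-1)^10.
!10 = 10·133496 + 1 = 1334961

1334961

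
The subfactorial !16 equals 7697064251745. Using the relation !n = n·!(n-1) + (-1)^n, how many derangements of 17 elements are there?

!17 = 17·7697064251745 - 1 = 130850092279664.

130850092279664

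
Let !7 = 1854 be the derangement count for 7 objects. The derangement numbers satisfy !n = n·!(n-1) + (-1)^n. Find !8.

!8 = 8·1854 + 1 = 14833.

14833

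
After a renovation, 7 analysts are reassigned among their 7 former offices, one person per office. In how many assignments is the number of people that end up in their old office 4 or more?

92

Sum C(7,i)·!(7-i) for i = 4..7:
  i=4: C(7,4)·!3 = 35·2 = 70
  i=5: C(7,5)·!2 = 21·1 = 21
  i=6: C(7,6)·!1 = 7·0 = 0
  i=7: C(7,7)·!0 = 1·1 = 1
Total = 92.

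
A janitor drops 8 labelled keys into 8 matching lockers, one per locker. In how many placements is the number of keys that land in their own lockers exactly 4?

630

Choose which 4 of the 8 are fixed: C(8,4) = 70.
The other 4 form a derangement: !4 = 9.
Total: 70 × 9 = 630.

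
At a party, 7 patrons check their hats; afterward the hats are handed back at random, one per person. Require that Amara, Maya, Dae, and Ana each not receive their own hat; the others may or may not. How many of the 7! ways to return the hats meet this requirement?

2790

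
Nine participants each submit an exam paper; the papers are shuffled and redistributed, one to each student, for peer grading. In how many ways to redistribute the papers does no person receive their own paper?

133496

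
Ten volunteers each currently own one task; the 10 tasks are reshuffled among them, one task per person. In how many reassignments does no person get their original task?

The subfactorial !10 = [10!/e] (nearest integer).
10! = 3628800, and 3628800/e ≈ 1334960.92, so !10 = 1334961.

1334961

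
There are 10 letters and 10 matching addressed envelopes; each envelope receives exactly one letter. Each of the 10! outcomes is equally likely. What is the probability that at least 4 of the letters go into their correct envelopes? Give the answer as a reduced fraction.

34457/1814400

Favorable outcomes: Σ_{i≥4} C(10,i)·!(10-i) = 210·265 + 252·44 + 210·9 + 120·2 + 45·1 + 10·0 + 1·1 = 68914.
Total outcomes: 10! = 3628800.
Probability = 68914/3628800 = 34457/1814400.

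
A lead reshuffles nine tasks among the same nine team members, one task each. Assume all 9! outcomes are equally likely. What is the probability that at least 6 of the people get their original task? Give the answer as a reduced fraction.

41/72576

Favorable outcomes: Σ_{i≥6} C(9,i)·!(9-i) = 84·2 + 36·1 + 9·0 + 1·1 = 205.
Total outcomes: 9! = 362880.
Probability = 205/362880 = 41/72576.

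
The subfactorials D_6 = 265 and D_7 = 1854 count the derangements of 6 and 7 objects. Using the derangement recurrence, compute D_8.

D_8 = (8-1)·(D_7 + D_6) = 7·(1854 + 265) = 7·2119 = 14833.

14833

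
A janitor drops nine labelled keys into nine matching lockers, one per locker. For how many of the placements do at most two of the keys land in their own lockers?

333737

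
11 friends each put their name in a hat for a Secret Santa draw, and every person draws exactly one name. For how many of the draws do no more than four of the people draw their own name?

39770686

# with exactly i fixed is C(11,i)·!(11-i); sum over i=0..4:
  i=0: C(11,0)·!11 = 1·14684570 = 14684570
  i=1: C(11,1)·!10 = 11·1334961 = 14684571
  i=2: C(11,2)·!9 = 55·133496 = 7342280
  i=3: C(11,3)·!8 = 165·14833 = 2447445
  i=4: C(11,4)·!7 = 330·1854 = 611820
Total = 39770686.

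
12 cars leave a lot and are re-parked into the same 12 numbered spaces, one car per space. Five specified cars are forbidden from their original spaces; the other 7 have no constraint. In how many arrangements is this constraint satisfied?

Let A_j be the event that the j-th constrained one is fixed. By inclusion-exclusion over the 5 events:
Σ_{j=0}^{5} (-1)^j C(5,j)(12-j)!
= C(5,0)·12! - C(5,1)·11! + C(5,2)·10! - C(5,3)·9! + C(5,4)·8! - C(5,5)·7!
= 479001600 - 199584000 + 36288000 - 3628800 + 201600 - 5040
= 312273360

312273360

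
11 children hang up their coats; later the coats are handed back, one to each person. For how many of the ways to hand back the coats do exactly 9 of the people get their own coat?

55

Choose which 9 of the 11 are fixed: C(11,9) = 55.
The other 2 form a derangement: !2 = 1.
Total: 55 × 1 = 55.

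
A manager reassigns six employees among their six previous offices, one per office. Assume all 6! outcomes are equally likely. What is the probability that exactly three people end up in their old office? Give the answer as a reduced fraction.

1/18

Favorable outcomes: C(6,3)·!3 = 20·2 = 40.
Total outcomes: 6! = 720.
Probability = 40/720 = 1/18.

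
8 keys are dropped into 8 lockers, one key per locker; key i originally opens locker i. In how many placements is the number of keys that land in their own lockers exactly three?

2464

Choose which 3 of the 8 are fixed: C(8,3) = 56.
The remaining 5 must be deranged: !5 = 44.
Total: 56 × 44 = 2464.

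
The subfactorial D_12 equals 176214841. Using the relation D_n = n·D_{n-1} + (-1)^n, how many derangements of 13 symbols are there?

2290792932

D_13 = 13·176214841 - 1 = 2290792932.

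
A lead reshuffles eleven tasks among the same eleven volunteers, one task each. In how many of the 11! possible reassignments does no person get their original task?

14684570

By inclusion-exclusion, !11 = Σ (-1)^k · 11!/k! for k=0..11
= 11! - 11!/1! + 11!/2! - 11!/3! + 11!/4! - 11!/5! + 11!/6! - 11!/7! + 11!/8! - 11!/9! + 11!/10! - 11!/11!
= 39916800 - 39916800 + 19958400 - 6652800 + 1663200 - 332640 + 55440 - 7920 + 990 - 110 + 11 - 1
= 14684570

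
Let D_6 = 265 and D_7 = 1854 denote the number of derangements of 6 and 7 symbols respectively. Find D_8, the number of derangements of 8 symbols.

14833

D_8 = (8-1)·(D_7 + D_6) = 7·(1854 + 265) = 7·2119 = 14833.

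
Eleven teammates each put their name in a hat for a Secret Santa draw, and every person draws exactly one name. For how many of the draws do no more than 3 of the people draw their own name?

39158866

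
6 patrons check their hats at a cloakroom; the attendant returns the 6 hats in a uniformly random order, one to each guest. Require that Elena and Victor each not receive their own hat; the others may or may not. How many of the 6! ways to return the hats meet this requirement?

504

Let A_j be the event that the j-th constrained one is fixed. By inclusion-exclusion over the 2 events:
Σ_{j=0}^{2} (-1)^j C(2,j)(6-j)!
= C(2,0)·6! - C(2,1)·5! + C(2,2)·4!
= 720 - 240 + 24
= 504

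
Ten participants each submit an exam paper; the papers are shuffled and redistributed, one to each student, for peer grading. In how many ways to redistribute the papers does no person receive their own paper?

Recurrence: !10 = 10·!9 + (-1)^10.
!10 = 10·133496 + 1 = 1334961

1334961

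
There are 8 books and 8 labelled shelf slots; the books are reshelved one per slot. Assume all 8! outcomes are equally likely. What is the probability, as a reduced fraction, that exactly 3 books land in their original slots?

11/180

Favorable outcomes: C(8,3)·!5 = 56·44 = 2464.
Total outcomes: 8! = 40320.
Probability = 2464/40320 = 11/180.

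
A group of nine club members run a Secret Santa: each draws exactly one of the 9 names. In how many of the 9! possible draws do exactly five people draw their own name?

1134

Pick the 5 fixed positions: C(9,5) = 126 ways.
The other 4 form a derangement: !4 = 9.
Total: 126 × 9 = 1134.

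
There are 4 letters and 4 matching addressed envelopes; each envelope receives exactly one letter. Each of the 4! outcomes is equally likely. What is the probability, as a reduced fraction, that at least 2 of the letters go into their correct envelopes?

Favorable outcomes: Σ_{i≥2} C(4,i)·!(4-i) = 6·1 + 4·0 + 1·1 = 7.
Total outcomes: 4! = 24.
Probability = 7/24 = 7/24.

7/24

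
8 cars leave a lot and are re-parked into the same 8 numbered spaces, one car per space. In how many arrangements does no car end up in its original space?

14833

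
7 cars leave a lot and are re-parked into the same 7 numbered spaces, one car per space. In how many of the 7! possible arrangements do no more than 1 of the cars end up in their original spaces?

# with exactly i fixed is C(7,i)·!(7-i); sum over i=0..1:
  i=0: C(7,0)·!7 = 1·1854 = 1854
  i=1: C(7,1)·!6 = 7·265 = 1855
Total = 3709.

3709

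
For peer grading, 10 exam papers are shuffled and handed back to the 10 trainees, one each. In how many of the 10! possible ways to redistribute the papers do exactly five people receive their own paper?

11088

Choose which 5 of the 10 are fixed: C(10,5) = 252.
The remaining 5 must be deranged: !5 = 44.
Total: 252 × 44 = 11088.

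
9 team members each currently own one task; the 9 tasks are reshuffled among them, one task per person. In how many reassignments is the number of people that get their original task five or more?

1339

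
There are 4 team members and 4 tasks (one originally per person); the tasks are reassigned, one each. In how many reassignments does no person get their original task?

9

By inclusion-exclusion, !4 = Σ (-1)^k · 4!/k! for k=0..4
= 4! - 4!/1! + 4!/2! - 4!/3! + 4!/4!
= 24 - 24 + 12 - 4 + 1
= 9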